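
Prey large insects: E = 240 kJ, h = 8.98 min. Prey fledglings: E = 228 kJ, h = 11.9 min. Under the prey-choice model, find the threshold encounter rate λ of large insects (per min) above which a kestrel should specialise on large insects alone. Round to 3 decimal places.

0.282 per min

At the threshold, the rate on large insects alone equals the profitability of fledglings: λ·240/(1 + λ·8.98) = 228/11.9 = 19.16.
Rearranging, λ(240 − 19.16×8.98) = 19.16, so λ = 19.16/67.95 = 0.282 per min.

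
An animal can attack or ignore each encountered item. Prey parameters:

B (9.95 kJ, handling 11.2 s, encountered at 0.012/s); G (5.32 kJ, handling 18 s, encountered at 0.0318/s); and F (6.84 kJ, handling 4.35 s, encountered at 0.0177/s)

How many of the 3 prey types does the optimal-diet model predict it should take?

3

E/h in descending order: F 1.57, B 0.888, G 0.296 kJ/s. The optimal diet is the largest prefix of this list for which every included type satisfies E_i/h_i > R on the types above it.
Rate on top 1: 0.1124. B: 0.888 > 0.1124 → include.
Rate on top 2: 0.1985. G: 0.296 > 0.1985 → include.
Optimal diet: F, B, G — 3 of 3 types.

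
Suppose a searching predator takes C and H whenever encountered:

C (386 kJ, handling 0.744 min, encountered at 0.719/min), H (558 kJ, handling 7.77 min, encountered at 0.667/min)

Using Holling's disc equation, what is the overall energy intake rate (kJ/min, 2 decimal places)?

R = (0.719×386 + 0.667×558) / (1 + 0.719×0.744 + 0.667×7.77) = 649.7/6.718 = 96.72 kJ/min.

96.72 kJ/min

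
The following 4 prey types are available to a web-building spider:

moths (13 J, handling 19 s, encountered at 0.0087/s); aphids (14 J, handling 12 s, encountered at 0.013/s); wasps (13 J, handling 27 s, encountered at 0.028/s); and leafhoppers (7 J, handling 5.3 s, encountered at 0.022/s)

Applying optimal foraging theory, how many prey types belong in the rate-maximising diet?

4

Profitabilities (E/h, J/s): leafhoppers 1.32, aphids 1.17, moths 0.684, wasps 0.481. Add prey in this order while the next type's profitability exceeds the intake rate on those already taken.
Rate on top 1: 0.1379. aphids: 1.17 > 0.1379 → include.
Rate on top 2: 0.264. moths: 0.684 > 0.264 → include.
Rate on top 3: 0.3123. wasps: 0.481 > 0.3123 → include.
Optimal diet: leafhoppers, aphids, moths, wasps — 4 of 4 types.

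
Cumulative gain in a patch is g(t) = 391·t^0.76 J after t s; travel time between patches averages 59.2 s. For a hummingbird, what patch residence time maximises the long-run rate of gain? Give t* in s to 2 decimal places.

Optimal t* satisfies g'(t*) = g(t*)/(T + t*).
g'(t) = 0.76·391·t^-0.24. Setting 0.76·391·t^-0.24 = 391·t^0.76/(59.2+t) gives 0.76(59.2+t) = t, so 0.24·t = 0.76×59.2.
t* = 0.76×59.2/0.24 = 187.5 s.

187.47 s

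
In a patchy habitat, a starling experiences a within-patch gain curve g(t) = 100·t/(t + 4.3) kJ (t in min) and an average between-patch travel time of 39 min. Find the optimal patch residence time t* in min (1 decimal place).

12.9 min

Maximise g(t)/(T+t): set derivative to zero → g'(t)(T+t) = g(t).
g'(t) = 100·4.3/(t + 4.3)². Setting 100·4.3/(t+4.3)² = 100t/[(t+4.3)(39+t)] gives 4.3(39+t) = t(t+4.3), so t² = 4.3×39 = 167.7.
t* = √167.7 = 12.95 min.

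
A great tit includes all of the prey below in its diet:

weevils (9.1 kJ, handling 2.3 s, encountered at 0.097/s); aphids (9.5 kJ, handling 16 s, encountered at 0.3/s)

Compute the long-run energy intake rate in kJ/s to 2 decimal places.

0.62 kJ/s

R = Σλ_iE_i / (1 + Σλ_ih_i)
Numerator: 0.097×9.1 + 0.3×9.5 = 3.733
Denominator: 1 + 0.097×2.3 + 0.3×16 = 6.023
R = 3.733/6.023 = 0.6197 kJ/s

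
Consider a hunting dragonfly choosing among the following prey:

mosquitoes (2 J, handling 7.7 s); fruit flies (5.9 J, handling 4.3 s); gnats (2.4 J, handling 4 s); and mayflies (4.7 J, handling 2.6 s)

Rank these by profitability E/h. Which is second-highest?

fruit flies

Profitability E/h (J/s): mosquitoes = 2/7.7 = 0.26, fruit flies = 5.9/4.3 = 1.37, gnats = 2.4/4 = 0.6, mayflies = 4.7/2.6 = 1.81.
Ranked: mayflies > fruit flies > gnats > mosquitoes.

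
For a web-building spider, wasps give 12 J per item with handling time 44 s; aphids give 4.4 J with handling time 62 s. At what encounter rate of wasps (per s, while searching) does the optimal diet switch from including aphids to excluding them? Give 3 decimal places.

The zero-one rule: include aphids iff E₂/h₂ > λE₁/(1+λh₁). Equality gives the switch point.
λE₁h₂ = E₂ + λE₂h₁ ⇒ λ = E₂/(E₁h₂ − E₂h₁) = 4.4/(744 − 193.6) = 0.007994 per s.

0.008 per s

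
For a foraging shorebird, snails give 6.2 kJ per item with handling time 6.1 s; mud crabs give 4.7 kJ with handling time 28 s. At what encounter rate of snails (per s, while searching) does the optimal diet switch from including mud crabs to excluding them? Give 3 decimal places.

Drop mud crabs once their profitability E₂/h₂ falls below the rate achievable on snails alone: E₂/h₂ = λE₁/(1 + λh₁).
Solve for λ: λE₁h₂ = E₂(1 + λh₁) → λ(E₁h₂ − E₂h₁) = E₂ → λ = E₂/(E₁h₂ − E₂h₁).
λ = 4.7/(6.2×28 − 4.7×6.1) = 4.7/144.9 = 0.03243 per s.

0.032 per s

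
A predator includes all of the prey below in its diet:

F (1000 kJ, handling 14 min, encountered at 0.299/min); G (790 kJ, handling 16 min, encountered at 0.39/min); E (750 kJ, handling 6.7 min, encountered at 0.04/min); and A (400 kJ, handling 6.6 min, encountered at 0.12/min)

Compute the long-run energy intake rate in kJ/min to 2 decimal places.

R = Σλ_iE_i / (1 + Σλ_ih_i)
Numerator: 0.299×1000 + 0.39×790 + 0.04×750 + 0.12×400 = 685.1
Denominator: 1 + 0.299×14 + 0.39×16 + 0.04×6.7 + 0.12×6.6 = 12.49
R = 685.1/12.49 = 54.87 kJ/min

54.87 kJ/min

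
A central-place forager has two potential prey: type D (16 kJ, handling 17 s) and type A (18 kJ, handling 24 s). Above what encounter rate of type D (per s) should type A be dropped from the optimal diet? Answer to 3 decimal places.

0.231 per s

At the threshold, the rate on type D alone equals the profitability of type A: λ·16/(1 + λ·17) = 18/24 = 0.75.
Rearranging, λ(16 − 0.75×17) = 0.75, so λ = 0.75/3.25 = 0.2308 per s.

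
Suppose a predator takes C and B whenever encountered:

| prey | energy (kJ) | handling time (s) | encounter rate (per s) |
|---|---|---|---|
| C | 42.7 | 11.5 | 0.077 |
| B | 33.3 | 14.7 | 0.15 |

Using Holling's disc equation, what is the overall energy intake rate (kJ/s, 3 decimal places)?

R = (0.077×42.7 + 0.15×33.3) / (1 + 0.077×11.5 + 0.15×14.7) = 8.283/4.09 = 2.025 kJ/s.

2.025 kJ/s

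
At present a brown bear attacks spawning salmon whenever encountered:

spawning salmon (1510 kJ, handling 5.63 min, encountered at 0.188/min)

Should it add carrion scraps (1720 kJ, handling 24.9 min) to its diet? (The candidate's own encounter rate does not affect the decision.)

No

Current rate: (0.188×1510)/(1 + 0.188×5.63) = 137.9 kJ/min.
carrion scraps: E/h = 1720/24.9 = 69.08 kJ/min.
69.08 < 137.9, so adding carrion scraps would lower the average — exclude it.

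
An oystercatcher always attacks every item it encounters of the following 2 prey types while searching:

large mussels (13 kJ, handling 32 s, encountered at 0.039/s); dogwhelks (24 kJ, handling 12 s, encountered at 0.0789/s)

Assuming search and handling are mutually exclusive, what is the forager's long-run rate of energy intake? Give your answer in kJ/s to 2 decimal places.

Energy encountered per unit search time: 0.039×13 + 0.0789×24 = 2.401 kJ/s.
Handling time per unit search time: 0.039×32 + 0.0789×12 = 2.195.
Rate = 2.401/(1 + 2.195) = 0.7514 kJ/s.

0.75 kJ/s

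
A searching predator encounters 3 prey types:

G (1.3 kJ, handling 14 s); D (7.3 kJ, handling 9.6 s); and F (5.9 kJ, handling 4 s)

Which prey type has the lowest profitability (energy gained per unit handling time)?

Profitability E/h (kJ/s): G = 1.3/14 = 0.0929, D = 7.3/9.6 = 0.76, F = 5.9/4 = 1.48.
Ranked: F > D > G.

G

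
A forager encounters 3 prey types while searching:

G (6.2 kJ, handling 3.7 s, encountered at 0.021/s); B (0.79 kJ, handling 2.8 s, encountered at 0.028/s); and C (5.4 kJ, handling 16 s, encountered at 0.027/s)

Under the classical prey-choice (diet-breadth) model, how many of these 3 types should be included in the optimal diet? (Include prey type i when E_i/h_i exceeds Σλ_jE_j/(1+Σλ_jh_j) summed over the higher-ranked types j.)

3

E/h in descending order: G 1.68, C 0.338, B 0.282 kJ/s. The optimal diet is the largest prefix of this list for which every included type satisfies E_i/h_i > R on the types above it.
Rate on top 1: 0.1208. C: 0.338 > 0.1208 → include.
Rate on top 2: 0.1828. B: 0.282 > 0.1828 → include.
Optimal diet: G, C, B — 3 of 3 types.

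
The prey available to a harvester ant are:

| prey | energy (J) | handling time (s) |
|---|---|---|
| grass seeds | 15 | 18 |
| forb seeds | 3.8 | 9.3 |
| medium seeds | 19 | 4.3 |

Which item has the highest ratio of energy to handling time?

medium seeds

Profitability E/h (J/s): grass seeds = 15/18 = 0.833, forb seeds = 3.8/9.3 = 0.409, medium seeds = 19/4.3 = 4.42.
Ranked: medium seeds > grass seeds > forb seeds.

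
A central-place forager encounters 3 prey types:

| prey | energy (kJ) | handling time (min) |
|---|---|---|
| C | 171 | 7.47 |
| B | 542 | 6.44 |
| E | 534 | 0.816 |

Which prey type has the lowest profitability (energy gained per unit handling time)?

Profitability E/h (kJ/min): C = 171/7.47 = 22.9, B = 542/6.44 = 84.2, E = 534/0.816 = 654.
Ranked: E > B > C.

C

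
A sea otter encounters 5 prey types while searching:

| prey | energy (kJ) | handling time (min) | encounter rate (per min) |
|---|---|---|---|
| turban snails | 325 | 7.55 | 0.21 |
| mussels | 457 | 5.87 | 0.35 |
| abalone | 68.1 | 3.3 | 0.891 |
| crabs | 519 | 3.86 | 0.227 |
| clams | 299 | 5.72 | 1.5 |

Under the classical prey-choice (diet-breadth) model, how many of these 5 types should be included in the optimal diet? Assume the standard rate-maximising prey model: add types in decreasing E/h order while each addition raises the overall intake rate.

Profitabilities (E/h, kJ/min): crabs 134, mussels 77.9, clams 52.3, turban snails 43, abalone 20.6. Add prey in this order while the next type's profitability exceeds the intake rate on those already taken.
Rate on top 1: 62.79. mussels: 77.9 > 62.79 → include.
Rate on top 2: 70.66. clams: 52.3 < 70.66 → exclude; stop.
Optimal diet: crabs, mussels — 2 of 5 types.

2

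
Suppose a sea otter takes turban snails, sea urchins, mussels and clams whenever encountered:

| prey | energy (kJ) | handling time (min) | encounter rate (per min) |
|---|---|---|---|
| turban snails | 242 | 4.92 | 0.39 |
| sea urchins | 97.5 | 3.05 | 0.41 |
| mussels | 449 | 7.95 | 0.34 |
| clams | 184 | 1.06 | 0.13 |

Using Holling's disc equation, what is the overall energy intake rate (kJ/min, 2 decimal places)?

44.36 kJ/min

Energy encountered per unit search time: 0.39×242 + 0.41×97.5 + 0.34×449 + 0.13×184 = 310.9 kJ/min.
Handling time per unit search time: 0.39×4.92 + 0.41×3.05 + 0.34×7.95 + 0.13×1.06 = 6.01.
Rate = 310.9/(1 + 6.01) = 44.36 kJ/min.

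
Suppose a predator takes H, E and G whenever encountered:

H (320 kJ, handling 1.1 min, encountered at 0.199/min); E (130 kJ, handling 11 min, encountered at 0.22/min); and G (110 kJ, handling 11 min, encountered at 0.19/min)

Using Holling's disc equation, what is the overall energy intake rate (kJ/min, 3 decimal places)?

19.756 kJ/min

Energy encountered per unit search time: 0.199×320 + 0.22×130 + 0.19×110 = 113.2 kJ/min.
Handling time per unit search time: 0.199×1.1 + 0.22×11 + 0.19×11 = 4.729.
Rate = 113.2/(1 + 4.729) = 19.76 kJ/min.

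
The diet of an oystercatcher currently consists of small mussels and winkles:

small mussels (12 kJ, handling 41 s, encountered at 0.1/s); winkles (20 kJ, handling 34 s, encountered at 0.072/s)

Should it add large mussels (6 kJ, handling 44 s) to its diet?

No

Intake rate on the current diet: R = (0.1×12 + 0.072×20) / (1 + 0.1×41 + 0.072×34) = 2.64/7.548 = 0.3498 kJ/s.
large mussels: E/h = 6/44 = 0.1364 kJ/s.
0.1364 < 0.3498, so adding large mussels would lower the average — exclude it.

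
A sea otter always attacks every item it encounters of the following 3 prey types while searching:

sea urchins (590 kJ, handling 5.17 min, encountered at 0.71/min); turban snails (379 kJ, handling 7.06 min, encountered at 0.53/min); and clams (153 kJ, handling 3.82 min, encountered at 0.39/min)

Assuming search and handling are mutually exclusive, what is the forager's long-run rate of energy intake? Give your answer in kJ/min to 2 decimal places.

R = (0.71×590 + 0.53×379 + 0.39×153) / (1 + 0.71×5.17 + 0.53×7.06 + 0.39×3.82) = 679.4/9.902 = 68.61 kJ/min.

68.61 kJ/min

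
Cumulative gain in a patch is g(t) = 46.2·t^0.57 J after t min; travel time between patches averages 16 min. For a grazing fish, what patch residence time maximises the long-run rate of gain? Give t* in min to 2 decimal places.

By the marginal value theorem, leave when the instantaneous gain rate g'(t) equals the habitat-wide average g(t)/(T + t).
g'(t) = 0.57·46.2·t^-0.43. Setting 0.57·46.2·t^-0.43 = 46.2·t^0.57/(16+t) gives 0.57(16+t) = t, so 0.43·t = 0.57×16.
t* = 0.57×16/0.43 = 21.21 min.

21.21 min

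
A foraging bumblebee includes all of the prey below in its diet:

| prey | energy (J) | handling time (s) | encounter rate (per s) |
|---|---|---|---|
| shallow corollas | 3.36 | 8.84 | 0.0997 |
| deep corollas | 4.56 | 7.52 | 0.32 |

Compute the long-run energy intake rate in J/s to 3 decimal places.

Energy encountered per unit search time: 0.0997×3.36 + 0.32×4.56 = 1.794 J/s.
Handling time per unit search time: 0.0997×8.84 + 0.32×7.52 = 3.288.
Rate = 1.794/(1 + 3.288) = 0.4184 J/s.

0.418 J/s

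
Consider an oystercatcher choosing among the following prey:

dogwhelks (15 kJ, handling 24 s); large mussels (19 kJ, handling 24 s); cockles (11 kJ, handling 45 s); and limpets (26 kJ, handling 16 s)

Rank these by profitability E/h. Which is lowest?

cockles

In descending order of E/h:
limpets: 26/16 = 1.62 kJ/s
large mussels: 19/24 = 0.792 kJ/s
dogwhelks: 15/24 = 0.625 kJ/s
cockles: 11/45 = 0.244 kJ/s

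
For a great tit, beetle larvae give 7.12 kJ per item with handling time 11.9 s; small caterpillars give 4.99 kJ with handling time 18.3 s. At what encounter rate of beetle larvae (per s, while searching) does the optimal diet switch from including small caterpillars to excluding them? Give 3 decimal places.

0.070 per s

At the threshold, the rate on beetle larvae alone equals the profitability of small caterpillars: λ·7.12/(1 + λ·11.9) = 4.99/18.3 = 0.2727.
Rearranging, λ(7.12 − 0.2727×11.9) = 0.2727, so λ = 0.2727/3.875 = 0.07037 per s.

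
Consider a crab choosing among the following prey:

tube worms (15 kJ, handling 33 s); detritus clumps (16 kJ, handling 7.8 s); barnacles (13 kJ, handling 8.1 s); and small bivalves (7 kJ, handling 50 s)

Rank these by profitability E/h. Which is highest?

In descending order of E/h:
detritus clumps: 16/7.8 = 2.05 kJ/s
barnacles: 13/8.1 = 1.6 kJ/s
tube worms: 15/33 = 0.455 kJ/s
small bivalves: 7/50 = 0.14 kJ/s

detritus clumps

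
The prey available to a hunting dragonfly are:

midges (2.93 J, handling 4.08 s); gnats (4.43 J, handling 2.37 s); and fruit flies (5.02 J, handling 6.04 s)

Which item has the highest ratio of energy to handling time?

gnats

Profitability E/h (J/s): midges = 2.93/4.08 = 0.718, gnats = 4.43/2.37 = 1.87, fruit flies = 5.02/6.04 = 0.831.
Ranked: gnats > fruit flies > midges.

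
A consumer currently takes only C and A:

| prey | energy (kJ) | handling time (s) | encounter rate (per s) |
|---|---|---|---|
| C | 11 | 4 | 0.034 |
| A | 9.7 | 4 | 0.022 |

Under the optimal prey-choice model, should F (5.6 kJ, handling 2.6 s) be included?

On C and A alone, R = ΣλE/(1+Σλh) = 0.5874/1.224 = 0.4799 kJ/s.
F: E/h = 5.6/2.6 = 2.154 kJ/s.
2.154 > 0.4799, so adding F raises the average — include it.

Yes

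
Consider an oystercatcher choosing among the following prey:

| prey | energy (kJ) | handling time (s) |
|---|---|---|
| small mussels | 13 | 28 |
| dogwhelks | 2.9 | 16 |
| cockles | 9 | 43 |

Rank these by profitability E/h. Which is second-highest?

In descending order of E/h:
small mussels: 13/28 = 0.464 kJ/s
cockles: 9/43 = 0.209 kJ/s
dogwhelks: 2.9/16 = 0.181 kJ/s

cockles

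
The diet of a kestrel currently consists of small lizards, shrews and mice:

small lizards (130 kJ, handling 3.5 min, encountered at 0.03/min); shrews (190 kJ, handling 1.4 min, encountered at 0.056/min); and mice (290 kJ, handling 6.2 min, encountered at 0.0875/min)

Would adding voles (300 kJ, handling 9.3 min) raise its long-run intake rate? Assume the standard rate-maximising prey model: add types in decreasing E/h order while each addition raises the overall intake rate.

Yes

Current rate: (0.03×130 + 0.056×190 + 0.0875×290)/(1 + 0.03×3.5 + 0.056×1.4 + 0.0875×6.2) = 23.13 kJ/min.
Profitability of voles: 300/9.3 = 32.26 kJ/min.
Since 32.26 > R, including voles increases the long-run rate.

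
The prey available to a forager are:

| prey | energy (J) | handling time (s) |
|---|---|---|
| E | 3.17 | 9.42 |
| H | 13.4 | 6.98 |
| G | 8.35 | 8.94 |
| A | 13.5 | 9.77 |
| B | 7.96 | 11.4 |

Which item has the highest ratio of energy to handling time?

H

In descending order of E/h:
H: 13.4/6.98 = 1.92 J/s
A: 13.5/9.77 = 1.38 J/s
G: 8.35/8.94 = 0.934 J/s
B: 7.96/11.4 = 0.698 J/s
E: 3.17/9.42 = 0.337 J/s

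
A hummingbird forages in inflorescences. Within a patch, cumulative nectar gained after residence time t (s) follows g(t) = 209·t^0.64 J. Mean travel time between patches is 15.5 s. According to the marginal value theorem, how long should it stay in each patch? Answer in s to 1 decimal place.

27.6 s

Optimal t* satisfies g'(t*) = g(t*)/(T + t*).
g'(t) = 0.64·209·t^-0.36. Setting 0.64·209·t^-0.36 = 209·t^0.64/(15.5+t) gives 0.64(15.5+t) = t, so 0.36·t = 0.64×15.5.
t* = 0.64×15.5/0.36 = 27.56 s.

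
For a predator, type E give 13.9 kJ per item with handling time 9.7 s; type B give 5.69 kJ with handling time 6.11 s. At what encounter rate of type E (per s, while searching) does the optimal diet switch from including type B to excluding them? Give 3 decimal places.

0.191 per s

Drop type B once their profitability E₂/h₂ falls below the rate achievable on type E alone: E₂/h₂ = λE₁/(1 + λh₁).
Solve for λ: λE₁h₂ = E₂(1 + λh₁) → λ(E₁h₂ − E₂h₁) = E₂ → λ = E₂/(E₁h₂ − E₂h₁).
λ = 5.69/(13.9×6.11 − 5.69×9.7) = 5.69/29.74 = 0.1914 per s.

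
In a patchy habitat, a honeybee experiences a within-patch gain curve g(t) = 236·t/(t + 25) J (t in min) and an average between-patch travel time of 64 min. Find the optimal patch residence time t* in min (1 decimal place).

By the marginal value theorem, leave when the instantaneous gain rate g'(t) equals the habitat-wide average g(t)/(T + t).
g'(t) = 236·25/(t + 25)². Setting 236·25/(t+25)² = 236t/[(t+25)(64+t)] gives 25(64+t) = t(t+25), so t² = 25×64 = 1600.
t* = √1600 = 40 min.

40.0 min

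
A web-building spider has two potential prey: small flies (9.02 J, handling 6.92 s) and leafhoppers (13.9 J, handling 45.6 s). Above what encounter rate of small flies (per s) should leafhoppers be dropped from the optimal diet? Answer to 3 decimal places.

0.044 per s

The zero-one rule: include leafhoppers iff E₂/h₂ > λE₁/(1+λh₁). Equality gives the switch point.
λE₁h₂ = E₂ + λE₂h₁ ⇒ λ = E₂/(E₁h₂ − E₂h₁) = 13.9/(411.3 − 96.19) = 0.04411 per s.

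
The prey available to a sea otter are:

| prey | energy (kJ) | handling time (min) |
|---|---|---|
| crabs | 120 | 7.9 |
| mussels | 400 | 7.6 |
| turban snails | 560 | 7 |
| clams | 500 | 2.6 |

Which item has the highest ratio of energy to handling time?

clams

In descending order of E/h:
clams: 500/2.6 = 192 kJ/min
turban snails: 560/7 = 80 kJ/min
mussels: 400/7.6 = 52.6 kJ/min
crabs: 120/7.9 = 15.2 kJ/min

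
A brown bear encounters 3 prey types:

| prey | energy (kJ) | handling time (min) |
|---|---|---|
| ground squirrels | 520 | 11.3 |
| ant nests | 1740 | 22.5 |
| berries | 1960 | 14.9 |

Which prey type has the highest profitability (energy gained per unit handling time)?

berries

Profitability E/h (kJ/min): ground squirrels = 520/11.3 = 46, ant nests = 1740/22.5 = 77.3, berries = 1960/14.9 = 132.
Ranked: berries > ant nests > ground squirrels.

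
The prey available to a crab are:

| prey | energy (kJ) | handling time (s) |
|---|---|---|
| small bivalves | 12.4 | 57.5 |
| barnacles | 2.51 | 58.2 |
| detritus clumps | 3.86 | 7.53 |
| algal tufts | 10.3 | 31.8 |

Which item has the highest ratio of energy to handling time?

In descending order of E/h:
detritus clumps: 3.86/7.53 = 0.513 kJ/s
algal tufts: 10.3/31.8 = 0.324 kJ/s
small bivalves: 12.4/57.5 = 0.216 kJ/s
barnacles: 2.51/58.2 = 0.0431 kJ/s

detritus clumps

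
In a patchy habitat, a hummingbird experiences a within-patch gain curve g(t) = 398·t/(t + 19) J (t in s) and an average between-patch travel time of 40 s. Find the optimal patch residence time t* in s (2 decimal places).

27.57 s

By the marginal value theorem, leave when the instantaneous gain rate g'(t) equals the habitat-wide average g(t)/(T + t).
g'(t) = 398·19/(t + 19)². Setting 398·19/(t+19)² = 398t/[(t+19)(40+t)] gives 19(40+t) = t(t+19), so t² = 19×40 = 760.
t* = √760 = 27.57 s.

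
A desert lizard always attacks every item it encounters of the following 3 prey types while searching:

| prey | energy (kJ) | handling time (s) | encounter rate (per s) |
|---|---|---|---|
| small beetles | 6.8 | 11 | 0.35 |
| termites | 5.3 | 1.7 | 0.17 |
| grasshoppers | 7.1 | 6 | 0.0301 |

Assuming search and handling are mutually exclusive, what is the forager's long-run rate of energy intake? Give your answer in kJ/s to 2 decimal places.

0.66 kJ/s

R = Σλ_iE_i / (1 + Σλ_ih_i)
Numerator: 0.35×6.8 + 0.17×5.3 + 0.0301×7.1 = 3.495
Denominator: 1 + 0.35×11 + 0.17×1.7 + 0.0301×6 = 5.32
R = 3.495/5.32 = 0.6569 kJ/s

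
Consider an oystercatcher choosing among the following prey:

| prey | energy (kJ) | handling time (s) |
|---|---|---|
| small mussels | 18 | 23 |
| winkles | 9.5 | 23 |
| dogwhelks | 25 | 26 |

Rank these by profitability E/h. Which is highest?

Profitability E/h (kJ/s): small mussels = 18/23 = 0.783, winkles = 9.5/23 = 0.413, dogwhelks = 25/26 = 0.962.
Ranked: dogwhelks > small mussels > winkles.

dogwhelks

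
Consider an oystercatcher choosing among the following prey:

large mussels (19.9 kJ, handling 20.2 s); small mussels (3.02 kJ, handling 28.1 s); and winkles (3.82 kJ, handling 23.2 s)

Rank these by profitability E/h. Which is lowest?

In descending order of E/h:
large mussels: 19.9/20.2 = 0.985 kJ/s
winkles: 3.82/23.2 = 0.165 kJ/s
small mussels: 3.02/28.1 = 0.107 kJ/s

small mussels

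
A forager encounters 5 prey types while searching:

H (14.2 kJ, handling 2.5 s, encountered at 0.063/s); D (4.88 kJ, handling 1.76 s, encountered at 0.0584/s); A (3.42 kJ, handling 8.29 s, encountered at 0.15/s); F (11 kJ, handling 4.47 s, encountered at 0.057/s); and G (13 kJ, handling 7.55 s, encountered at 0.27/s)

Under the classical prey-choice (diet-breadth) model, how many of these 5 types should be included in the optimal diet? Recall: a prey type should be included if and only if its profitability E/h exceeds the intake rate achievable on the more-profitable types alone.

E/h in descending order: H 5.68, D 2.77, F 2.46, G 1.72, A 0.413 kJ/s. The optimal diet is the largest prefix of this list for which every included type satisfies E_i/h_i > R on the types above it.
Rate on top 1: 0.7729. D: 2.77 > 0.7729 → include.
Rate on top 2: 0.936. F: 2.46 > 0.936 → include.
Rate on top 3: 1.192. G: 1.72 > 1.192 → include.
Rate on top 4: 1.496. A: 0.413 < 1.496 → exclude; stop.
Optimal diet: H, D, F, G — 4 of 5 types.

4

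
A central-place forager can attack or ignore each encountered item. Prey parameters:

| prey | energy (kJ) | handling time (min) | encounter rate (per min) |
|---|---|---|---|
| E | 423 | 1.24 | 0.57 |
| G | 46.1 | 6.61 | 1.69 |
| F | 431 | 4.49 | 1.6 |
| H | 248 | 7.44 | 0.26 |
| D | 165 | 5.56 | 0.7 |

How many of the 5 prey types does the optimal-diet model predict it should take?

1

Rank by E/h (kJ/min): E 341, F 96, H 33.3, D 29.7, G 6.97. Include each in turn until the next type's E/h falls below the running intake rate.
Rate on top 1: 141.3. F: 96 < 141.3 → exclude; stop.
Optimal diet: E — 1 of 5 types.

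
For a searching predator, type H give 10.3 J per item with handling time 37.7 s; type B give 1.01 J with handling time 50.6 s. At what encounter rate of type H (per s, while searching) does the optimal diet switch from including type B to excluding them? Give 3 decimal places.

At the threshold, the rate on type H alone equals the profitability of type B: λ·10.3/(1 + λ·37.7) = 1.01/50.6 = 0.01996.
Rearranging, λ(10.3 − 0.01996×37.7) = 0.01996, so λ = 0.01996/9.547 = 0.002091 per s.

0.002 per s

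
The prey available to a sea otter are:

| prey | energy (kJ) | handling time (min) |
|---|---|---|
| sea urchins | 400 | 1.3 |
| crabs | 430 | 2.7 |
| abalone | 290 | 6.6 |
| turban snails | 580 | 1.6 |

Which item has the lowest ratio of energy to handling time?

Profitability E/h (kJ/min): sea urchins = 400/1.3 = 308, crabs = 430/2.7 = 159, abalone = 290/6.6 = 43.9, turban snails = 580/1.6 = 362.
Ranked: turban snails > sea urchins > crabs > abalone.

abalone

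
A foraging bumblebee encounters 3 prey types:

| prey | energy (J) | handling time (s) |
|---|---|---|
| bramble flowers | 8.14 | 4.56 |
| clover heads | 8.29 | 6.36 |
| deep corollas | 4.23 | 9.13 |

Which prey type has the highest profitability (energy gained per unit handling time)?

bramble flowers

In descending order of E/h:
bramble flowers: 8.14/4.56 = 1.79 J/s
clover heads: 8.29/6.36 = 1.3 J/s
deep corollas: 4.23/9.13 = 0.463 J/s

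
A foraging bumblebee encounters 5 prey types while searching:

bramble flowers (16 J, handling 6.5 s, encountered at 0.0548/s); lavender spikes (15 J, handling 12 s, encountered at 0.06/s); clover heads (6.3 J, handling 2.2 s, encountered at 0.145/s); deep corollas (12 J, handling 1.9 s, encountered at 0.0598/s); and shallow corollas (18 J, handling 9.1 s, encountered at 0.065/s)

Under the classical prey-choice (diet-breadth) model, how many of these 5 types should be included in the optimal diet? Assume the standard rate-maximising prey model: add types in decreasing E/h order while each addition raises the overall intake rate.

Rank by E/h (J/s): deep corollas 6.32, clover heads 2.86, bramble flowers 2.46, shallow corollas 1.98, lavender spikes 1.25. Include each in turn until the next type's E/h falls below the running intake rate.
Rate on top 1: 0.6444. clover heads: 2.86 > 0.6444 → include.
Rate on top 2: 1.139. bramble flowers: 2.46 > 1.139 → include.
Rate on top 3: 1.402. shallow corollas: 1.98 > 1.402 → include.
Rate on top 4: 1.545. lavender spikes: 1.25 < 1.545 → exclude; stop.
Optimal diet: deep corollas, clover heads, bramble flowers, shallow corollas — 4 of 5 types.

4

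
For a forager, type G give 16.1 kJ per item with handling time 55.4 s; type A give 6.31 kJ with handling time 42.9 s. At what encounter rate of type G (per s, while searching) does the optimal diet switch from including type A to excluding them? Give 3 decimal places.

0.018 per s

Drop type A once their profitability E₂/h₂ falls below the rate achievable on type G alone: E₂/h₂ = λE₁/(1 + λh₁).
Solve for λ: λE₁h₂ = E₂(1 + λh₁) → λ(E₁h₂ − E₂h₁) = E₂ → λ = E₂/(E₁h₂ − E₂h₁).
λ = 6.31/(16.1×42.9 − 6.31×55.4) = 6.31/341.1 = 0.0185 per s.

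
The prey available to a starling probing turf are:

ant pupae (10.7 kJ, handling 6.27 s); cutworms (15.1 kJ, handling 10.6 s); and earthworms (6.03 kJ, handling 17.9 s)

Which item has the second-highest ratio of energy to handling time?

In descending order of E/h:
ant pupae: 10.7/6.27 = 1.71 kJ/s
cutworms: 15.1/10.6 = 1.42 kJ/s
earthworms: 6.03/17.9 = 0.337 kJ/s

cutworms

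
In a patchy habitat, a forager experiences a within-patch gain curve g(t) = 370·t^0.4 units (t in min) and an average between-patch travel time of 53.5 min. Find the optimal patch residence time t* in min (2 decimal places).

35.67 min

Maximise g(t)/(T+t): set derivative to zero → g'(t)(T+t) = g(t).
g'(t) = 0.4·370·t^-0.6. Setting 0.4·370·t^-0.6 = 370·t^0.4/(53.5+t) gives 0.4(53.5+t) = t, so 0.60·t = 0.4×53.5.
t* = 0.4×53.5/0.60 = 35.67 min.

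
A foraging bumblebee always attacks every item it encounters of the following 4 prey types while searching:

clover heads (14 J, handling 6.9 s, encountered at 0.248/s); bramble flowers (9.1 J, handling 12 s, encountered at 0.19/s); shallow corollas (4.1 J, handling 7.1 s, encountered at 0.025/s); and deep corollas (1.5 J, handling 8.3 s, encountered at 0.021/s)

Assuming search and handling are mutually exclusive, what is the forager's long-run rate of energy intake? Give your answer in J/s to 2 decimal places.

1.00 J/s

R = Σλ_iE_i / (1 + Σλ_ih_i)
Numerator: 0.248×14 + 0.19×9.1 + 0.025×4.1 + 0.021×1.5 = 5.335
Denominator: 1 + 0.248×6.9 + 0.19×12 + 0.025×7.1 + 0.021×8.3 = 5.343
R = 5.335/5.343 = 0.9985 J/s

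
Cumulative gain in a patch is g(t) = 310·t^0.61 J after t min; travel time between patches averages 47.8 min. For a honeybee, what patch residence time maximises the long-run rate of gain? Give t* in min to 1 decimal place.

Maximise g(t)/(T+t): set derivative to zero → g'(t)(T+t) = g(t).
g'(t) = 0.61·310·t^-0.39. Setting 0.61·310·t^-0.39 = 310·t^0.61/(47.8+t) gives 0.61(47.8+t) = t, so 0.39·t = 0.61×47.8.
t* = 0.61×47.8/0.39 = 74.76 min.

74.8 min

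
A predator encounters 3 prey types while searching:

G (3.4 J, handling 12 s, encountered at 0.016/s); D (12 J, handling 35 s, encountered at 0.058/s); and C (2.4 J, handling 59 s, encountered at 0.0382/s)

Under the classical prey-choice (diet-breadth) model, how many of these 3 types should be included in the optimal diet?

2

Profitabilities (E/h, J/s): D 0.343, G 0.283, C 0.0407. Add prey in this order while the next type's profitability exceeds the intake rate on those already taken.
Rate on top 1: 0.2297. G: 0.283 > 0.2297 → include.
Rate on top 2: 0.2329. C: 0.0407 < 0.2329 → exclude; stop.
Optimal diet: D, G — 2 of 3 types.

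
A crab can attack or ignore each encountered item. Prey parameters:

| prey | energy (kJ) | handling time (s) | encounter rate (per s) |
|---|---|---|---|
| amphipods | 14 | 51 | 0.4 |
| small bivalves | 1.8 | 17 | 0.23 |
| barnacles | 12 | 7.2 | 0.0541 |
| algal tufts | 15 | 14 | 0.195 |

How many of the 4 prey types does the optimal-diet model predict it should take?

Profitabilities (E/h, kJ/s): barnacles 1.67, algal tufts 1.07, amphipods 0.275, small bivalves 0.106. Add prey in this order while the next type's profitability exceeds the intake rate on those already taken.
Rate on top 1: 0.4672. algal tufts: 1.07 > 0.4672 → include.
Rate on top 2: 0.8676. amphipods: 0.275 < 0.8676 → exclude; stop.
Optimal diet: barnacles, algal tufts — 2 of 4 types.

2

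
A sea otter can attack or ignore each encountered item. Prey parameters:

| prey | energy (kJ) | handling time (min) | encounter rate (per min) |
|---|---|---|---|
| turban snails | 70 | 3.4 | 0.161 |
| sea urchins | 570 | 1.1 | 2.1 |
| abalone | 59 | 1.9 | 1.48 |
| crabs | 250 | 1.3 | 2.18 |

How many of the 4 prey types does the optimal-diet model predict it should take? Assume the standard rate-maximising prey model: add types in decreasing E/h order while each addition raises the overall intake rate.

Rank by E/h (kJ/min): sea urchins 518, crabs 192, abalone 31.1, turban snails 20.6. Include each in turn until the next type's E/h falls below the running intake rate.
Rate on top 1: 361.6. crabs: 192 < 361.6 → exclude; stop.
Optimal diet: sea urchins — 1 of 4 types.

1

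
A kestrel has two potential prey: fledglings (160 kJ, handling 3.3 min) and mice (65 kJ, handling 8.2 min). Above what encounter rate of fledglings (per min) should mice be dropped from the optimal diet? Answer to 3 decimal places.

Drop mice once their profitability E₂/h₂ falls below the rate achievable on fledglings alone: E₂/h₂ = λE₁/(1 + λh₁).
Solve for λ: λE₁h₂ = E₂(1 + λh₁) → λ(E₁h₂ − E₂h₁) = E₂ → λ = E₂/(E₁h₂ − E₂h₁).
λ = 65/(160×8.2 − 65×3.3) = 65/1098 = 0.05923 per min.

0.059 per min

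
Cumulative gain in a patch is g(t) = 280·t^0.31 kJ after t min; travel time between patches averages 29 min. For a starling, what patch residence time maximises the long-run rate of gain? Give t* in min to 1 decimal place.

13.0 min

Optimal t* satisfies g'(t*) = g(t*)/(T + t*).
g'(t) = 0.31·280·t^-0.69. Setting 0.31·280·t^-0.69 = 280·t^0.31/(29+t) gives 0.31(29+t) = t, so 0.69·t = 0.31×29.
t* = 0.31×29/0.69 = 13.03 min.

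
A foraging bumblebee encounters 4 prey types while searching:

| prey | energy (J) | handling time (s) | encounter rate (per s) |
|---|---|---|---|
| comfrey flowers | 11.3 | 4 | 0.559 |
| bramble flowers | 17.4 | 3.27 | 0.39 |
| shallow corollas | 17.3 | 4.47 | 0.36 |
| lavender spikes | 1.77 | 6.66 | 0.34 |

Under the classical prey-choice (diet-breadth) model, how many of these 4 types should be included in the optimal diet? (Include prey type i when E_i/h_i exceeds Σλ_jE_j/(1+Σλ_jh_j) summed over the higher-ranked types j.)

Rank by E/h (J/s): bramble flowers 5.32, shallow corollas 3.87, comfrey flowers 2.83, lavender spikes 0.266. Include each in turn until the next type's E/h falls below the running intake rate.
Rate on top 1: 2.982. shallow corollas: 3.87 > 2.982 → include.
Rate on top 2: 3.35. comfrey flowers: 2.83 < 3.35 → exclude; stop.
Optimal diet: bramble flowers, shallow corollas — 2 of 4 types.

2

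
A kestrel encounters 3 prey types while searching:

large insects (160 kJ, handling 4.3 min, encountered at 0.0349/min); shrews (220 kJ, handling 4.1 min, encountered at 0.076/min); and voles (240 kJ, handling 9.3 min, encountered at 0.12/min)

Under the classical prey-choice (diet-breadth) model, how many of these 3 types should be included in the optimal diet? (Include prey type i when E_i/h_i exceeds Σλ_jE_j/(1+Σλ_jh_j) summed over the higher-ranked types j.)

3

Rank by E/h (kJ/min): shrews 53.7, large insects 37.2, voles 25.8. Include each in turn until the next type's E/h falls below the running intake rate.
Rate on top 1: 12.75. large insects: 37.2 > 12.75 → include.
Rate on top 2: 15.26. voles: 25.8 > 15.26 → include.
Optimal diet: shrews, large insects, voles — 3 of 3 types.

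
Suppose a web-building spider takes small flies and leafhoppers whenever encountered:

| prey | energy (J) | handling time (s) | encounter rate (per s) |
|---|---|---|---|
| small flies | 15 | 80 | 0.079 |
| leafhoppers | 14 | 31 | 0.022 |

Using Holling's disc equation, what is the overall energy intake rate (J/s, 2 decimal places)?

0.19 J/s

R = (0.079×15 + 0.022×14) / (1 + 0.079×80 + 0.022×31) = 1.493/8.002 = 0.1866 J/s.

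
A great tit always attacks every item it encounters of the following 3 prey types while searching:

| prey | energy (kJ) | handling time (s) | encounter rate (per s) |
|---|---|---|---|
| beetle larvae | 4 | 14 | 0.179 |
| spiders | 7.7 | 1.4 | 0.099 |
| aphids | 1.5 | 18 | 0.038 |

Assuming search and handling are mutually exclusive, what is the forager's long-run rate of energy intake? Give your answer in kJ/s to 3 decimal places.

R = (0.179×4 + 0.099×7.7 + 0.038×1.5) / (1 + 0.179×14 + 0.099×1.4 + 0.038×18) = 1.535/4.329 = 0.3547 kJ/s.

0.355 kJ/s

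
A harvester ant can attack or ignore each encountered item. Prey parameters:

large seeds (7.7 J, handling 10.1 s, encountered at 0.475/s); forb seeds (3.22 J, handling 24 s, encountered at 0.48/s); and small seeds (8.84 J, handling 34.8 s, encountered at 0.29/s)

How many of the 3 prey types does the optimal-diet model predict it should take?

1

Rank by E/h (J/s): large seeds 0.762, small seeds 0.254, forb seeds 0.134. Include each in turn until the next type's E/h falls below the running intake rate.
Rate on top 1: 0.6309. small seeds: 0.254 < 0.6309 → exclude; stop.
Optimal diet: large seeds — 1 of 3 types.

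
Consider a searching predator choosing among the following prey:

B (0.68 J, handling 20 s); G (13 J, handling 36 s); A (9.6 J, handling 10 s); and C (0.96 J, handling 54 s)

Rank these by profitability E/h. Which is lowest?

C

Profitability E/h (J/s): B = 0.68/20 = 0.034, G = 13/36 = 0.361, A = 9.6/10 = 0.96, C = 0.96/54 = 0.0178.
Ranked: A > G > B > C.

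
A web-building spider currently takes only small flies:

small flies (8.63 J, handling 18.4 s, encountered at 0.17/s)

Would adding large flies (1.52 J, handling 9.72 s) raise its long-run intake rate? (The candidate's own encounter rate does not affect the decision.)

No

On small flies alone, R = ΣλE/(1+Σλh) = 1.467/4.128 = 0.3554 J/s.
Profitability of large flies: 1.52/9.72 = 0.1564 J/s.
Since 0.1564 < R, time spent handling large flies is better spent searching.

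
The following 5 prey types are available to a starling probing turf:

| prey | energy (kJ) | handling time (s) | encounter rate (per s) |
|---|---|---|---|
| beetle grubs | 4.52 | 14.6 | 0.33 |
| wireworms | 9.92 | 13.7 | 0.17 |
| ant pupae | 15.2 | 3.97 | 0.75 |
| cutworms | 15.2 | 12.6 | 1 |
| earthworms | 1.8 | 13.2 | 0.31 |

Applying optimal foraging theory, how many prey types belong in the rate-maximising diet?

1

Profitabilities (E/h, kJ/s): ant pupae 3.83, cutworms 1.21, wireworms 0.724, beetle grubs 0.31, earthworms 0.136. Add prey in this order while the next type's profitability exceeds the intake rate on those already taken.
Rate on top 1: 2.866. cutworms: 1.21 < 2.866 → exclude; stop.
Optimal diet: ant pupae — 1 of 5 types.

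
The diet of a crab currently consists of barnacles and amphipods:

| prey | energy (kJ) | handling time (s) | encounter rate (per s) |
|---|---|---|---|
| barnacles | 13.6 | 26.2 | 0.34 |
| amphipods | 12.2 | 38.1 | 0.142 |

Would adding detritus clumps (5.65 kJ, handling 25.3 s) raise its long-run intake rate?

On barnacles and amphipods alone, R = ΣλE/(1+Σλh) = 6.356/15.32 = 0.415 kJ/s.
detritus clumps: E/h = 5.65/25.3 = 0.2233 kJ/s.
0.2233 < 0.415, so adding detritus clumps would lower the average — exclude it.

No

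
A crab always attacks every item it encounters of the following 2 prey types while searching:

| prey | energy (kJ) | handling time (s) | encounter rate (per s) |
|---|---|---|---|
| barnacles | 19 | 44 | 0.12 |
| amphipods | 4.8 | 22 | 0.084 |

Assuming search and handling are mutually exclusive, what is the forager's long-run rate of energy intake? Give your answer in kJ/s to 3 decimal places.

0.330 kJ/s

R = (0.12×19 + 0.084×4.8) / (1 + 0.12×44 + 0.084×22) = 2.683/8.128 = 0.3301 kJ/s.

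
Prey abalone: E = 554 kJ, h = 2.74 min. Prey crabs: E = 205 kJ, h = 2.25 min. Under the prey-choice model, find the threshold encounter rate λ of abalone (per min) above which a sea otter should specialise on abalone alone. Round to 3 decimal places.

At the threshold, the rate on abalone alone equals the profitability of crabs: λ·554/(1 + λ·2.74) = 205/2.25 = 91.11.
Rearranging, λ(554 − 91.11×2.74) = 91.11, so λ = 91.11/304.4 = 0.2994 per min.

0.299 per min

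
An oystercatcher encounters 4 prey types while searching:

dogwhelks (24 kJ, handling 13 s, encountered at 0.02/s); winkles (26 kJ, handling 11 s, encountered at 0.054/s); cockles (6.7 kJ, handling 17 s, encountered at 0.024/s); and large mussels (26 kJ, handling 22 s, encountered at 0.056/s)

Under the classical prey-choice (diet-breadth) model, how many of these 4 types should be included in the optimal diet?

3

Profitabilities (E/h, kJ/s): winkles 2.36, dogwhelks 1.85, large mussels 1.18, cockles 0.394. Add prey in this order while the next type's profitability exceeds the intake rate on those already taken.
Rate on top 1: 0.8808. dogwhelks: 1.85 > 0.8808 → include.
Rate on top 2: 1.016. large mussels: 1.18 > 1.016 → include.
Rate on top 3: 1.082. cockles: 0.394 < 1.082 → exclude; stop.
Optimal diet: winkles, dogwhelks, large mussels — 3 of 4 types.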